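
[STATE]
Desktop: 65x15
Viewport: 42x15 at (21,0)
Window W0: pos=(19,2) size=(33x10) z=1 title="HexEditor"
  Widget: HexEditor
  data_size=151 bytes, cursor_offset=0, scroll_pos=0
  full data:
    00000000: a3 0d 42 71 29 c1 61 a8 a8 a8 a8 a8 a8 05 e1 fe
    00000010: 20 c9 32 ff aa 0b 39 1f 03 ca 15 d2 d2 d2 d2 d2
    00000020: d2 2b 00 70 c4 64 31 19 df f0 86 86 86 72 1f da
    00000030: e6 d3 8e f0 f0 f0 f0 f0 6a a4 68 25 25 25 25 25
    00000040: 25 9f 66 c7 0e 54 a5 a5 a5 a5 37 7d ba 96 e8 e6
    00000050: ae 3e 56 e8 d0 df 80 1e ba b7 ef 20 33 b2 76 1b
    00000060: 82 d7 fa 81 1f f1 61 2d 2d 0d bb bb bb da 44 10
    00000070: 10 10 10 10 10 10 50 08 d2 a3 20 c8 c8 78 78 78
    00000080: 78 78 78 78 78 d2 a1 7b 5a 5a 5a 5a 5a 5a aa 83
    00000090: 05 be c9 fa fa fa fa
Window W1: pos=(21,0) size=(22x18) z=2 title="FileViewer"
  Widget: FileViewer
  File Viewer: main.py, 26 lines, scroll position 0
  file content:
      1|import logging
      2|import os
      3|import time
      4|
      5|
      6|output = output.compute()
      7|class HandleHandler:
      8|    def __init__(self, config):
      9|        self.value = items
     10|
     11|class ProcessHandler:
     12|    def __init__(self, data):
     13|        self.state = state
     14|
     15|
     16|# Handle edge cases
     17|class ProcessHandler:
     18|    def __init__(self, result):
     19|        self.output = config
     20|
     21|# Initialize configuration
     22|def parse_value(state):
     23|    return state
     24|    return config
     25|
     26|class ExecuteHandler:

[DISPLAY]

┏━━━━━━━━━━━━━━━━━━━━┓                    
┃ FileViewer         ┃                    
┠────────────────────┨━━━━━━━━┓           
┃import logging     ▲┃        ┃           
┃import os          █┃────────┨           
┃import time        ░┃9 c1 61 ┃           
┃                   ░┃a 0b 39 ┃           
┃                   ░┃4 64 31 ┃           
┃output = output.com░┃0 f0 f0 ┃           
┃class HandleHandler░┃e 54 a5 ┃           
┃    def __init__(se░┃0 df 80 ┃           
┃        self.value ░┃━━━━━━━━┛           
┃                   ░┃                    
┃class ProcessHandle░┃                    
┃    def __init__(se░┃                    


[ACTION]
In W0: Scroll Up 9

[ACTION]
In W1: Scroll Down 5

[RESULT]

┏━━━━━━━━━━━━━━━━━━━━┓                    
┃ FileViewer         ┃                    
┠────────────────────┨━━━━━━━━┓           
┃output = output.com▲┃        ┃           
┃class HandleHandler░┃────────┨           
┃    def __init__(se░┃9 c1 61 ┃           
┃        self.value ░┃a 0b 39 ┃           
┃                   ░┃4 64 31 ┃           
┃class ProcessHandle░┃0 f0 f0 ┃           
┃    def __init__(se█┃e 54 a5 ┃           
┃        self.state ░┃0 df 80 ┃           
┃                   ░┃━━━━━━━━┛           
┃                   ░┃                    
┃# Handle edge cases░┃                    
┃class ProcessHandle░┃                    


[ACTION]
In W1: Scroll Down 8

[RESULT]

┏━━━━━━━━━━━━━━━━━━━━┓                    
┃ FileViewer         ┃                    
┠────────────────────┨━━━━━━━━┓           
┃        self.state ▲┃        ┃           
┃                   ░┃────────┨           
┃                   ░┃9 c1 61 ┃           
┃# Handle edge cases░┃a 0b 39 ┃           
┃class ProcessHandle░┃4 64 31 ┃           
┃    def __init__(se░┃0 f0 f0 ┃           
┃        self.output░┃e 54 a5 ┃           
┃                   ░┃0 df 80 ┃           
┃# Initialize config░┃━━━━━━━━┛           
┃def parse_value(sta░┃                    
┃    return state   ░┃                    
┃    return config  ░┃                    


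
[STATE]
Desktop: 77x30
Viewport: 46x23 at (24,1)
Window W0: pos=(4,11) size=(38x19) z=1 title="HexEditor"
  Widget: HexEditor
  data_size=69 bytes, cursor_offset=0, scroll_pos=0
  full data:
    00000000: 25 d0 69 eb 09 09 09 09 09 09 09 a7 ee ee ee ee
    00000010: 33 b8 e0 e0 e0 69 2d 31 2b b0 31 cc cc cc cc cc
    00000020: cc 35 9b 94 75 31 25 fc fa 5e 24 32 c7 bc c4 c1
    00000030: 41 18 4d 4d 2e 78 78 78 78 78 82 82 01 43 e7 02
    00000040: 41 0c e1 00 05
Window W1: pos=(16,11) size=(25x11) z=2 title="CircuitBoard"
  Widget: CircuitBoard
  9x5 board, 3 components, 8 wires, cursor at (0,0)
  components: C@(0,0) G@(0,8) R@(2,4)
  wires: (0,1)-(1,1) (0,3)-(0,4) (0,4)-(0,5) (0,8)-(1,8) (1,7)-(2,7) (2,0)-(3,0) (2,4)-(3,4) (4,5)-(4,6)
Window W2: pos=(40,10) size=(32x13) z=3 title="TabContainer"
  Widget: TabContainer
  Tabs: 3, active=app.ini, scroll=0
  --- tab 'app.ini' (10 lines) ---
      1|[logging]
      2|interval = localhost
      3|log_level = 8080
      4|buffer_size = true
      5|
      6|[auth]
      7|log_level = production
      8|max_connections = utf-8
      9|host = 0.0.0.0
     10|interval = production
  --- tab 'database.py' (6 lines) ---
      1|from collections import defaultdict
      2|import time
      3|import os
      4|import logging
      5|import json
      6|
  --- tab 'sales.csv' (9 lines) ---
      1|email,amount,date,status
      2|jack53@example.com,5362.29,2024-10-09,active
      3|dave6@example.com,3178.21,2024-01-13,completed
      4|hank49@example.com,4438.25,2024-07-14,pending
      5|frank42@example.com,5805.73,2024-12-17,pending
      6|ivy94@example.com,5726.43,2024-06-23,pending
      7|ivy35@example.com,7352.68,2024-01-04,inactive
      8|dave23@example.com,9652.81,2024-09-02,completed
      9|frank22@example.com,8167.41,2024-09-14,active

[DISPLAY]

                                              
                                              
                                              
                                              
                                              
                                              
                                              
                                              
                                              
                ┏━━━━━━━━━━━━━━━━━━━━━━━━━━━━━
━━━━━━━━━━━━━━━━┃ TabContainer                
tBoard          ┠─────────────────────────────
────────────────┃[app.ini]│ database.py │ sale
2 3 4 5 6 7 8   ┃─────────────────────────────
 ·       · ─ · ─┃[logging]                    
 │              ┃interval = localhost         
 ·              ┃log_level = 8080             
                ┃buffer_size = true           
             R  ┃                             
             │  ┃[auth]                       
━━━━━━━━━━━━━━━━┃log_level = production       
                ┗━━━━━━━━━━━━━━━━━━━━━━━━━━━━━
                 ┃                            


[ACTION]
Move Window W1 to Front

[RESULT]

                                              
                                              
                                              
                                              
                                              
                                              
                                              
                                              
                                              
                ┏━━━━━━━━━━━━━━━━━━━━━━━━━━━━━
━━━━━━━━━━━━━━━━┓ TabContainer                
tBoard          ┃─────────────────────────────
────────────────┨[app.ini]│ database.py │ sale
2 3 4 5 6 7 8   ┃─────────────────────────────
 ·       · ─ · ─┃[logging]                    
 │              ┃interval = localhost         
 ·              ┃log_level = 8080             
                ┃buffer_size = true           
             R  ┃                             
             │  ┃[auth]                       
━━━━━━━━━━━━━━━━┛log_level = production       
                ┗━━━━━━━━━━━━━━━━━━━━━━━━━━━━━
                 ┃                            


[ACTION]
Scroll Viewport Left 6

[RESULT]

                                              
                                              
                                              
                                              
                                              
                                              
                                              
                                              
                                              
                      ┏━━━━━━━━━━━━━━━━━━━━━━━
━━━━━━━━━━━━━━━━━━━━━━┓ TabContainer          
CircuitBoard          ┃───────────────────────
──────────────────────┨[app.ini]│ database.py 
  0 1 2 3 4 5 6 7 8   ┃───────────────────────
  [C]  ·       · ─ · ─┃[logging]              
       │              ┃interval = localhost   
       ·              ┃log_level = 8080       
                      ┃buffer_size = true     
   ·               R  ┃                       
   │               │  ┃[auth]                 
━━━━━━━━━━━━━━━━━━━━━━┛log_level = production 
                      ┗━━━━━━━━━━━━━━━━━━━━━━━
                       ┃                      


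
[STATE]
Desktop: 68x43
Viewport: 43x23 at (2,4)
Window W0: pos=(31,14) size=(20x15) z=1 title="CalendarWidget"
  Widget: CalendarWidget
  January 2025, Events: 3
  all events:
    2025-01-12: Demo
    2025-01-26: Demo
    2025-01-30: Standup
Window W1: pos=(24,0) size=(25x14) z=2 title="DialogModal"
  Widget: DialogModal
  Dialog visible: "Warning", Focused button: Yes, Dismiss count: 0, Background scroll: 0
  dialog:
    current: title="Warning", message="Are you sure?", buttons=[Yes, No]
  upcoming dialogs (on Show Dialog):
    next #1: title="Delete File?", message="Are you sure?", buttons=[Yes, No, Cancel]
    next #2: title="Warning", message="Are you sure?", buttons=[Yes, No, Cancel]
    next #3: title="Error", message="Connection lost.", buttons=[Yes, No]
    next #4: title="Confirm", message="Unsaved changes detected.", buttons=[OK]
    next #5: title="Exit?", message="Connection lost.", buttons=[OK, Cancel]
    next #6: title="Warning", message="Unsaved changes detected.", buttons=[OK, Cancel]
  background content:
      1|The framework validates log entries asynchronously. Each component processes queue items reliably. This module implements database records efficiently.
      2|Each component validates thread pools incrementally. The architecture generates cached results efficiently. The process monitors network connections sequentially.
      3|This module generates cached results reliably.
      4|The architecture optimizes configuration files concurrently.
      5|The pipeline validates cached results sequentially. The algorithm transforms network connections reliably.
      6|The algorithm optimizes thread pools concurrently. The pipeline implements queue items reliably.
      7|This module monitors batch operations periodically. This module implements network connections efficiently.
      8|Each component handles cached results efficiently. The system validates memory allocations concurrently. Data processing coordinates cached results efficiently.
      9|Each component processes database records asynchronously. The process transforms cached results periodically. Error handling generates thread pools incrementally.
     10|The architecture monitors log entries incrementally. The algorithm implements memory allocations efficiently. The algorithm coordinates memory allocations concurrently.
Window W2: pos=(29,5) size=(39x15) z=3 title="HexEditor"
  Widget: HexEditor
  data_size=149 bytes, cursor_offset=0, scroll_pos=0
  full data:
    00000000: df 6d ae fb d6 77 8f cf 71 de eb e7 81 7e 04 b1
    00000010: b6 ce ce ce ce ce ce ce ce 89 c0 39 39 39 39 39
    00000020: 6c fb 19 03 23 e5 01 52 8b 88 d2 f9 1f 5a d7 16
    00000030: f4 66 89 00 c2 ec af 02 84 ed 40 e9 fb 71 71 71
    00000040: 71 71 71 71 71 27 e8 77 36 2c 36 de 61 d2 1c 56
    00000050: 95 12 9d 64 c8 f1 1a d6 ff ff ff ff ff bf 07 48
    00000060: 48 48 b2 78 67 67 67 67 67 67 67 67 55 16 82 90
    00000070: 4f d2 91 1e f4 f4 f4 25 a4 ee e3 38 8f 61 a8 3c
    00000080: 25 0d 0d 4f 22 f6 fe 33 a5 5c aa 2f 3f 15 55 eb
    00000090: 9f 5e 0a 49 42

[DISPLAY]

                      ┃Each component valid
                      ┃Thi┌┏━━━━━━━━━━━━━━━
                      ┃The│┃ HexEditor     
                      ┃The│┠───────────────
                      ┃The│┃00000000  DF 6d
                      ┃Thi└┃00000010  b6 ce
                      ┃Each┃00000020  6c fb
                      ┃Each┃00000030  f4 66
                      ┃The ┃00000040  71 71
                      ┗━━━━┃00000050  95 12
                           ┃00000060  48 48
                           ┃00000070  4f d2
                           ┃00000080  25 0d
                           ┃00000090  9f 5e
                           ┃               
                           ┗━━━━━━━━━━━━━━━
                             ┃ 6  7  8  9 1
                             ┃13 14 15 16 1
                             ┃20 21 22 23 2
                             ┃27 28 29 30* 
                             ┃             
                             ┃             
                             ┃             


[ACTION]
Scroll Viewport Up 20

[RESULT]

                      ┏━━━━━━━━━━━━━━━━━━━━
                      ┃ DialogModal        
                      ┠────────────────────
                      ┃The framework valida
                      ┃Each component valid
                      ┃Thi┌┏━━━━━━━━━━━━━━━
                      ┃The│┃ HexEditor     
                      ┃The│┠───────────────
                      ┃The│┃00000000  DF 6d
                      ┃Thi└┃00000010  b6 ce
                      ┃Each┃00000020  6c fb
                      ┃Each┃00000030  f4 66
                      ┃The ┃00000040  71 71
                      ┗━━━━┃00000050  95 12
                           ┃00000060  48 48
                           ┃00000070  4f d2
                           ┃00000080  25 0d
                           ┃00000090  9f 5e
                           ┃               
                           ┗━━━━━━━━━━━━━━━
                             ┃ 6  7  8  9 1
                             ┃13 14 15 16 1
                             ┃20 21 22 23 2


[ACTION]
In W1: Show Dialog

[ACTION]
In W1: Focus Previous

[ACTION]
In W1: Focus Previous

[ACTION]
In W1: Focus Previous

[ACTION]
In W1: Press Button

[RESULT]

                      ┏━━━━━━━━━━━━━━━━━━━━
                      ┃ DialogModal        
                      ┠────────────────────
                      ┃The framework valida
                      ┃Each component valid
                      ┃This┏━━━━━━━━━━━━━━━
                      ┃The ┃ HexEditor     
                      ┃The ┠───────────────
                      ┃The ┃00000000  DF 6d
                      ┃This┃00000010  b6 ce
                      ┃Each┃00000020  6c fb
                      ┃Each┃00000030  f4 66
                      ┃The ┃00000040  71 71
                      ┗━━━━┃00000050  95 12
                           ┃00000060  48 48
                           ┃00000070  4f d2
                           ┃00000080  25 0d
                           ┃00000090  9f 5e
                           ┃               
                           ┗━━━━━━━━━━━━━━━
                             ┃ 6  7  8  9 1
                             ┃13 14 15 16 1
                             ┃20 21 22 23 2


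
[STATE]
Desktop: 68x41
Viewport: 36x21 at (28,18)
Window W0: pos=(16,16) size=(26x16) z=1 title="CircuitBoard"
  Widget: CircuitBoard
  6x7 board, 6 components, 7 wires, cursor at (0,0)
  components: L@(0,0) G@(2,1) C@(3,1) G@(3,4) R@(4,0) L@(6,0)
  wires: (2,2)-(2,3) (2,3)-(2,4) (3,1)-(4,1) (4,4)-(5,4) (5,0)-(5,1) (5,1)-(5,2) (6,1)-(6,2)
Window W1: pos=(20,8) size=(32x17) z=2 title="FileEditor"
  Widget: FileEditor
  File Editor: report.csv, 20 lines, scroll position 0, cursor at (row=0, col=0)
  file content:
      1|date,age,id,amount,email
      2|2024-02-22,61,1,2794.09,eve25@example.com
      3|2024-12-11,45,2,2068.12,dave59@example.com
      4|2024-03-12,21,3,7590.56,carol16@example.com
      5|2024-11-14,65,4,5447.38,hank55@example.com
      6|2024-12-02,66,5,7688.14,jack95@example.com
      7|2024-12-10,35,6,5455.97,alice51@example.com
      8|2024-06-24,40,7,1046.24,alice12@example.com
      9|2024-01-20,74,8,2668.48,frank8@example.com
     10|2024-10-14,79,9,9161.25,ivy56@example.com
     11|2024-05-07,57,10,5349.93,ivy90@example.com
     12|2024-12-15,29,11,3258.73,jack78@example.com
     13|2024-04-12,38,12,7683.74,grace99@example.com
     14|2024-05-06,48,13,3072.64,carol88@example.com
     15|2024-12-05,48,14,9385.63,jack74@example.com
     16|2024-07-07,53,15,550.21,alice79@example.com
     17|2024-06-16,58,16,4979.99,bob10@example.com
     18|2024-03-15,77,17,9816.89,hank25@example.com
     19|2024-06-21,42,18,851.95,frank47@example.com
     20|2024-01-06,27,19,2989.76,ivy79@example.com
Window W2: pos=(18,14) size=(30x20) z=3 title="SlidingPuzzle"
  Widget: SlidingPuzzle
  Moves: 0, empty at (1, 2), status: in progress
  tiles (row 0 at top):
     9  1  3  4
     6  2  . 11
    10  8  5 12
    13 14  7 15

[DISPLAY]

 │  3 │  4 │       ┃ce░┃            
─┼────┼────┤       ┃nk░┃            
 │    │ 11 │       ┃56░┃            
─┼────┼────┤       ┃y9░┃            
 │  5 │ 12 │       ┃ck░┃            
─┼────┼────┤       ┃ac▼┃            
 │  7 │ 15 │       ┃━━━┛            
─┴────┴────┘       ┃                
                   ┃                
                   ┃                
                   ┃                
                   ┃                
                   ┃                
                   ┃                
                   ┃                
━━━━━━━━━━━━━━━━━━━┛                
                                    
                                    
                                    
                                    
                                    


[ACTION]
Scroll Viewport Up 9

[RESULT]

itor                   ┃            
───────────────────────┨            
e,id,amount,email     ▲┃            
-22,61,1,2794.09,eve25█┃            
-11,45,2,2068.12,dave5░┃            
━━━━━━━━━━━━━━━━━━━┓ol░┃            
uzzle              ┃k5░┃            
───────────────────┨k9░┃            
─┬────┬────┐       ┃ce░┃            
 │  3 │  4 │       ┃ce░┃            
─┼────┼────┤       ┃nk░┃            
 │    │ 11 │       ┃56░┃            
─┼────┼────┤       ┃y9░┃            
 │  5 │ 12 │       ┃ck░┃            
─┼────┼────┤       ┃ac▼┃            
 │  7 │ 15 │       ┃━━━┛            
─┴────┴────┘       ┃                
                   ┃                
                   ┃                
                   ┃                
                   ┃                


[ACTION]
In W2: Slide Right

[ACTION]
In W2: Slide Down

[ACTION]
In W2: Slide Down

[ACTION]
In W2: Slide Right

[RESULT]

itor                   ┃            
───────────────────────┨            
e,id,amount,email     ▲┃            
-22,61,1,2794.09,eve25█┃            
-11,45,2,2068.12,dave5░┃            
━━━━━━━━━━━━━━━━━━━┓ol░┃            
uzzle              ┃k5░┃            
───────────────────┨k9░┃            
─┬────┬────┐       ┃ce░┃            
 │  3 │  4 │       ┃ce░┃            
─┼────┼────┤       ┃nk░┃            
 │  2 │ 11 │       ┃56░┃            
─┼────┼────┤       ┃y9░┃            
 │  5 │ 12 │       ┃ck░┃            
─┼────┼────┤       ┃ac▼┃            
 │  7 │ 15 │       ┃━━━┛            
─┴────┴────┘       ┃                
                   ┃                
                   ┃                
                   ┃                
                   ┃                


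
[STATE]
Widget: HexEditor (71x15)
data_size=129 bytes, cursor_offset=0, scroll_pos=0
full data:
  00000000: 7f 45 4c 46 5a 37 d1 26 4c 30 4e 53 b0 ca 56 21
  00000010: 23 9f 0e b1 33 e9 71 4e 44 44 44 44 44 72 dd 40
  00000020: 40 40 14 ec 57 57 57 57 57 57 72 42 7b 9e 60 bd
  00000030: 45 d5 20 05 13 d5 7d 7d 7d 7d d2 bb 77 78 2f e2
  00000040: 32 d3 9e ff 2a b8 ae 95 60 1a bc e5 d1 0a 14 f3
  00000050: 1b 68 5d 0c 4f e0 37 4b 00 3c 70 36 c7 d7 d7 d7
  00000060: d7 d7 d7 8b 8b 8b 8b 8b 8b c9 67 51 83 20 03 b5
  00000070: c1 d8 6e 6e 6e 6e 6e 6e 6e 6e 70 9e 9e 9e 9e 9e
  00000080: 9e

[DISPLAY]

00000000  7F 45 4c 46 5a 37 d1 26  4c 30 4e 53 b0 ca 56 21  |.ELFZ7.&L0
00000010  23 9f 0e b1 33 e9 71 4e  44 44 44 44 44 72 dd 40  |#...3.qNDD
00000020  40 40 14 ec 57 57 57 57  57 57 72 42 7b 9e 60 bd  |@@..WWWWWW
00000030  45 d5 20 05 13 d5 7d 7d  7d 7d d2 bb 77 78 2f e2  |E. ...}}}}
00000040  32 d3 9e ff 2a b8 ae 95  60 1a bc e5 d1 0a 14 f3  |2...*...`.
00000050  1b 68 5d 0c 4f e0 37 4b  00 3c 70 36 c7 d7 d7 d7  |.h].O.7K.<
00000060  d7 d7 d7 8b 8b 8b 8b 8b  8b c9 67 51 83 20 03 b5  |..........
00000070  c1 d8 6e 6e 6e 6e 6e 6e  6e 6e 70 9e 9e 9e 9e 9e  |..nnnnnnnn
00000080  9e                                                |.         
                                                                       
                                                                       
                                                                       
                                                                       
                                                                       
                                                                       


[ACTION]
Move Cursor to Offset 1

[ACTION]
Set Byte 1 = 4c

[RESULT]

00000000  7f 4C 4c 46 5a 37 d1 26  4c 30 4e 53 b0 ca 56 21  |.LLFZ7.&L0
00000010  23 9f 0e b1 33 e9 71 4e  44 44 44 44 44 72 dd 40  |#...3.qNDD
00000020  40 40 14 ec 57 57 57 57  57 57 72 42 7b 9e 60 bd  |@@..WWWWWW
00000030  45 d5 20 05 13 d5 7d 7d  7d 7d d2 bb 77 78 2f e2  |E. ...}}}}
00000040  32 d3 9e ff 2a b8 ae 95  60 1a bc e5 d1 0a 14 f3  |2...*...`.
00000050  1b 68 5d 0c 4f e0 37 4b  00 3c 70 36 c7 d7 d7 d7  |.h].O.7K.<
00000060  d7 d7 d7 8b 8b 8b 8b 8b  8b c9 67 51 83 20 03 b5  |..........
00000070  c1 d8 6e 6e 6e 6e 6e 6e  6e 6e 70 9e 9e 9e 9e 9e  |..nnnnnnnn
00000080  9e                                                |.         
                                                                       
                                                                       
                                                                       
                                                                       
                                                                       
                                                                       


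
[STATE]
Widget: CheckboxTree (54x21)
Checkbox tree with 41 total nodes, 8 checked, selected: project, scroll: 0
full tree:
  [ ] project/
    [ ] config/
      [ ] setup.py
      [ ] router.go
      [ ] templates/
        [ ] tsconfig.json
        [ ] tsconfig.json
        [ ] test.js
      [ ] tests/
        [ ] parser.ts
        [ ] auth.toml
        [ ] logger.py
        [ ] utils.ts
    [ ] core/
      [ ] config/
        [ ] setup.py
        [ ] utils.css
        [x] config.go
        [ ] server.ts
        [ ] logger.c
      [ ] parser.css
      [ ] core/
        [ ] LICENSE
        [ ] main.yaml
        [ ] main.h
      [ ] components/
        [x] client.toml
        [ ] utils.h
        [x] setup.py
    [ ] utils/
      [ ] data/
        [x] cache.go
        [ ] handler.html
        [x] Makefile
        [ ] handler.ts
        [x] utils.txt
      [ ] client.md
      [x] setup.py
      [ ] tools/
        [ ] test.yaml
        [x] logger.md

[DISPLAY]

>[-] project/                                         
   [ ] config/                                        
     [ ] setup.py                                     
     [ ] router.go                                    
     [ ] templates/                                   
       [ ] tsconfig.json                              
       [ ] tsconfig.json                              
       [ ] test.js                                    
     [ ] tests/                                       
       [ ] parser.ts                                  
       [ ] auth.toml                                  
       [ ] logger.py                                  
       [ ] utils.ts                                   
   [-] core/                                          
     [-] config/                                      
       [ ] setup.py                                   
       [ ] utils.css                                  
       [x] config.go                                  
       [ ] server.ts                                  
       [ ] logger.c                                   
     [ ] parser.css                                   


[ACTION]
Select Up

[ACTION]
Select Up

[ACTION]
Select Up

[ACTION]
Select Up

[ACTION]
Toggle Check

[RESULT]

>[x] project/                                         
   [x] config/                                        
     [x] setup.py                                     
     [x] router.go                                    
     [x] templates/                                   
       [x] tsconfig.json                              
       [x] tsconfig.json                              
       [x] test.js                                    
     [x] tests/                                       
       [x] parser.ts                                  
       [x] auth.toml                                  
       [x] logger.py                                  
       [x] utils.ts                                   
   [x] core/                                          
     [x] config/                                      
       [x] setup.py                                   
       [x] utils.css                                  
       [x] config.go                                  
       [x] server.ts                                  
       [x] logger.c                                   
     [x] parser.css                                   


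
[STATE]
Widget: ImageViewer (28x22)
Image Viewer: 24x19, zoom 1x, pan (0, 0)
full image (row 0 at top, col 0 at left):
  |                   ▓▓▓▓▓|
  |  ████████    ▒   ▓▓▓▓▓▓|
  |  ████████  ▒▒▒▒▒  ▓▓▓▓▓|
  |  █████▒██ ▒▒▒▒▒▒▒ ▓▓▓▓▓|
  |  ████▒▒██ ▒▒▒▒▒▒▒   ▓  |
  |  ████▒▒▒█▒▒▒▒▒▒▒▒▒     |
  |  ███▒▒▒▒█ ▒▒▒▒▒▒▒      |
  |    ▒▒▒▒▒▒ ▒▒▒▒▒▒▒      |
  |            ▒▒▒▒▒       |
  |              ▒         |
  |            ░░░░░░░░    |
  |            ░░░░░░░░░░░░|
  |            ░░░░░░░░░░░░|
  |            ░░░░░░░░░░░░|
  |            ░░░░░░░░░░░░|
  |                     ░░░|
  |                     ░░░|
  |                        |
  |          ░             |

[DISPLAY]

                   ▓▓▓▓▓    
  ████████    ▒   ▓▓▓▓▓▓    
  ████████  ▒▒▒▒▒  ▓▓▓▓▓    
  █████▒██ ▒▒▒▒▒▒▒ ▓▓▓▓▓    
  ████▒▒██ ▒▒▒▒▒▒▒   ▓      
  ████▒▒▒█▒▒▒▒▒▒▒▒▒         
  ███▒▒▒▒█ ▒▒▒▒▒▒▒          
    ▒▒▒▒▒▒ ▒▒▒▒▒▒▒          
            ▒▒▒▒▒           
              ▒             
            ░░░░░░░░        
            ░░░░░░░░░░░░    
            ░░░░░░░░░░░░    
            ░░░░░░░░░░░░    
            ░░░░░░░░░░░░    
                     ░░░    
                     ░░░    
                            
          ░                 
                            
                            
                            


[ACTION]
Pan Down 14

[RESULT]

            ░░░░░░░░░░░░    
                     ░░░    
                     ░░░    
                            
          ░                 
                            
                            
                            
                            
                            
                            
                            
                            
                            
                            
                            
                            
                            
                            
                            
                            
                            


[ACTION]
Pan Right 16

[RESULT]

░░░░░░░░                    
     ░░░                    
     ░░░                    
                            
                            
                            
                            
                            
                            
                            
                            
                            
                            
                            
                            
                            
                            
                            
                            
                            
                            
                            


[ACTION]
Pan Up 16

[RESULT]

   ▓▓▓▓▓                    
  ▓▓▓▓▓▓                    
▒  ▓▓▓▓▓                    
▒▒ ▓▓▓▓▓                    
▒▒   ▓                      
▒▒▒                         
▒▒                          
▒▒                          
▒                           
                            
░░░░                        
░░░░░░░░                    
░░░░░░░░                    
░░░░░░░░                    
░░░░░░░░                    
     ░░░                    
     ░░░                    
                            
                            
                            
                            
                            


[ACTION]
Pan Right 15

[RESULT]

                            
                            
                            
                            
                            
                            
                            
                            
                            
                            
                            
                            
                            
                            
                            
                            
                            
                            
                            
                            
                            
                            


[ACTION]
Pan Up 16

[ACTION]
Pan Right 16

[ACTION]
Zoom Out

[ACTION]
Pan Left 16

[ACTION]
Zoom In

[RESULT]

       ▓▓▓▓▓▓▓▓▓▓           
       ▓▓▓▓▓▓▓▓▓▓           
     ▓▓▓▓▓▓▓▓▓▓▓▓           
     ▓▓▓▓▓▓▓▓▓▓▓▓           
▒▒▒    ▓▓▓▓▓▓▓▓▓▓           
▒▒▒    ▓▓▓▓▓▓▓▓▓▓           
▒▒▒▒▒  ▓▓▓▓▓▓▓▓▓▓           
▒▒▒▒▒  ▓▓▓▓▓▓▓▓▓▓           
▒▒▒▒▒      ▓▓               
▒▒▒▒▒      ▓▓               
▒▒▒▒▒▒▒                     
▒▒▒▒▒▒▒                     
▒▒▒▒▒                       
▒▒▒▒▒                       
▒▒▒▒▒                       
▒▒▒▒▒                       
▒▒▒                         
▒▒▒                         
                            
                            
░░░░░░░░░                   
░░░░░░░░░                   


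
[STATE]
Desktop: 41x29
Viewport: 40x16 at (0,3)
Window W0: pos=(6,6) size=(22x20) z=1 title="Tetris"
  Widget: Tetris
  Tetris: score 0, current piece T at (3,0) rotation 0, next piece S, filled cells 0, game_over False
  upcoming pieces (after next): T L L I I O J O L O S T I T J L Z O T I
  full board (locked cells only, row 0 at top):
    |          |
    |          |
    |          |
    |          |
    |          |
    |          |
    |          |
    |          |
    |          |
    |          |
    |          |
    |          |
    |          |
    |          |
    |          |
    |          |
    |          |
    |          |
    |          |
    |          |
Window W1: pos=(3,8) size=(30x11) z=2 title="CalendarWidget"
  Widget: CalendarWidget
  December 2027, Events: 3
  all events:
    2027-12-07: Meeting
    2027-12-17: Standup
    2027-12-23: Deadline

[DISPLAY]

                                        
                                        
                                        
      ┏━━━━━━━━━━━━━━━━━━━━┓            
      ┃ Tetris             ┃            
   ┏━━━━━━━━━━━━━━━━━━━━━━━━━━━━┓       
   ┃ CalendarWidget             ┃       
   ┠────────────────────────────┨       
   ┃       December 2027        ┃       
   ┃Mo Tu We Th Fr Sa Su        ┃       
   ┃       1  2  3  4  5        ┃       
   ┃ 6  7*  8  9 10 11 12       ┃       
   ┃13 14 15 16 17* 18 19       ┃       
   ┃20 21 22 23* 24 25 26       ┃       
   ┃27 28 29 30 31              ┃       
   ┗━━━━━━━━━━━━━━━━━━━━━━━━━━━━┛       


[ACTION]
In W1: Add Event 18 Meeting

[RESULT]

                                        
                                        
                                        
      ┏━━━━━━━━━━━━━━━━━━━━┓            
      ┃ Tetris             ┃            
   ┏━━━━━━━━━━━━━━━━━━━━━━━━━━━━┓       
   ┃ CalendarWidget             ┃       
   ┠────────────────────────────┨       
   ┃       December 2027        ┃       
   ┃Mo Tu We Th Fr Sa Su        ┃       
   ┃       1  2  3  4  5        ┃       
   ┃ 6  7*  8  9 10 11 12       ┃       
   ┃13 14 15 16 17* 18* 19      ┃       
   ┃20 21 22 23* 24 25 26       ┃       
   ┃27 28 29 30 31              ┃       
   ┗━━━━━━━━━━━━━━━━━━━━━━━━━━━━┛       


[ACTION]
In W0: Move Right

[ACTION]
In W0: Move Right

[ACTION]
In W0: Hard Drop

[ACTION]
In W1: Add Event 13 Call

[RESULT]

                                        
                                        
                                        
      ┏━━━━━━━━━━━━━━━━━━━━┓            
      ┃ Tetris             ┃            
   ┏━━━━━━━━━━━━━━━━━━━━━━━━━━━━┓       
   ┃ CalendarWidget             ┃       
   ┠────────────────────────────┨       
   ┃       December 2027        ┃       
   ┃Mo Tu We Th Fr Sa Su        ┃       
   ┃       1  2  3  4  5        ┃       
   ┃ 6  7*  8  9 10 11 12       ┃       
   ┃13* 14 15 16 17* 18* 19     ┃       
   ┃20 21 22 23* 24 25 26       ┃       
   ┃27 28 29 30 31              ┃       
   ┗━━━━━━━━━━━━━━━━━━━━━━━━━━━━┛       


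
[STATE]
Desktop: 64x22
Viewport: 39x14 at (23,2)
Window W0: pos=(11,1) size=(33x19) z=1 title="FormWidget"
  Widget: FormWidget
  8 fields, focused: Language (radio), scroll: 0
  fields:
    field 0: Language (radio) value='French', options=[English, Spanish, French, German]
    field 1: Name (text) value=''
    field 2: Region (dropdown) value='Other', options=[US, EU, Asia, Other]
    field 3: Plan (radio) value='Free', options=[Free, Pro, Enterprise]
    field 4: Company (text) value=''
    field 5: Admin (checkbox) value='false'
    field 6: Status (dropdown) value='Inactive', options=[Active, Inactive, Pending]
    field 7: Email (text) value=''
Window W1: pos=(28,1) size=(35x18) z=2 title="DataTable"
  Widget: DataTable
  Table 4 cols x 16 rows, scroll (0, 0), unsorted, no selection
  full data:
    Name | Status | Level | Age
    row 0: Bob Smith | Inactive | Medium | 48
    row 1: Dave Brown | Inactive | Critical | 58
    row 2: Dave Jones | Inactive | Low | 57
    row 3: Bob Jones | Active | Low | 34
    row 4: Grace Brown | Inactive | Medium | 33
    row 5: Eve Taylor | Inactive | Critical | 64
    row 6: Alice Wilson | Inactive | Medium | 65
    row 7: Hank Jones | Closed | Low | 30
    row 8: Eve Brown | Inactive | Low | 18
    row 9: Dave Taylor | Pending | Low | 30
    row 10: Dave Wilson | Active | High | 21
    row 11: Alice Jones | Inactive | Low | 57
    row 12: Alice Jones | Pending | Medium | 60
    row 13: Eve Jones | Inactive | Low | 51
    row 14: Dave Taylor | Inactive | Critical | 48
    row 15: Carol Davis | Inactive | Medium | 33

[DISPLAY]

     ┃ DataTable                       
─────┠─────────────────────────────────
   ( ┃Name        │Status  │Level   │Ag
   [ ┃────────────┼────────┼────────┼──
   [O┃Bob Smith   │Inactive│Medium  │48
   (●┃Dave Brown  │Inactive│Critical│58
   [ ┃Dave Jones  │Inactive│Low     │57
   [ ┃Bob Jones   │Active  │Low     │34
   [I┃Grace Brown │Inactive│Medium  │33
   [ ┃Eve Taylor  │Inactive│Critical│64
     ┃Alice Wilson│Inactive│Medium  │65
     ┃Hank Jones  │Closed  │Low     │30
     ┃Eve Brown   │Inactive│Low     │18
     ┃Dave Taylor │Pending │Low     │30


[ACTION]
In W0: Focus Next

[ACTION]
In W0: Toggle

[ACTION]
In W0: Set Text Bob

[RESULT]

     ┃ DataTable                       
─────┠─────────────────────────────────
   ( ┃Name        │Status  │Level   │Ag
   [B┃────────────┼────────┼────────┼──
   [O┃Bob Smith   │Inactive│Medium  │48
   (●┃Dave Brown  │Inactive│Critical│58
   [ ┃Dave Jones  │Inactive│Low     │57
   [ ┃Bob Jones   │Active  │Low     │34
   [I┃Grace Brown │Inactive│Medium  │33
   [ ┃Eve Taylor  │Inactive│Critical│64
     ┃Alice Wilson│Inactive│Medium  │65
     ┃Hank Jones  │Closed  │Low     │30
     ┃Eve Brown   │Inactive│Low     │18
     ┃Dave Taylor │Pending │Low     │30
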